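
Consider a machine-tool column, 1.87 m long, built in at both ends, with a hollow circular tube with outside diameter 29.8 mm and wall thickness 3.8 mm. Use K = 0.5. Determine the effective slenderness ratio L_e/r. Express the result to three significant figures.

Inner diameter d_i = 29.8 − 2×3.8 = 22.20 mm
I = π(d_o⁴ − d_i⁴)/64 = π(29.8⁴ − 22.20⁴)/64 = 2.679×10^4 mm⁴
A = 310.4 mm²;  r_min = √(I/A) = √(2.679×10^4/310.4) = 9.290 mm
L_e = K·L = 0.5 × 1.87 m = 0.9350 m = 935.00 mm
λ = L_e / r_min = 935.00 / 9.290 = 101

λ ≈ 101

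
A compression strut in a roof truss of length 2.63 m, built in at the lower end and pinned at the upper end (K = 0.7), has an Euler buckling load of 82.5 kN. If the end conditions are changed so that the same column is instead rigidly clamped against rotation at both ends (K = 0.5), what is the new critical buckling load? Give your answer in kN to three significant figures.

P_cr ≈ 162 kN

P_cr ∝ 1/K², so P_cr,new = P_cr,old × (K_old/K_new)² = 82.5 × (0.7/0.5)²
= 82.5 × 1.960 = 162 kN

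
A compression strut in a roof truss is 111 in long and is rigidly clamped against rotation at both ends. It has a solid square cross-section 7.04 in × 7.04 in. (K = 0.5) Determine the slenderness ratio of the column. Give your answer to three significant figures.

For a square r = a/√12 = 7.04/√12 = 2.032 in
L_e = K·L = 0.5 × 111 = 55.50 in
λ = L_e / r_min = 55.500 / 2.032 = 27.3

λ ≈ 27.3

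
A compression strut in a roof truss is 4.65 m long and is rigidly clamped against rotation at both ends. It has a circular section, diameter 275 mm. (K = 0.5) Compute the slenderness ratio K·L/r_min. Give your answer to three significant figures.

λ ≈ 33.8

For a solid circle r = d/4 = 275/4 = 68.75 mm
L_e = K·L = 0.5 × 4.65 m = 2.325 m = 2325.0 mm
λ = L_e / r_min = 2325.0 / 68.75 = 33.8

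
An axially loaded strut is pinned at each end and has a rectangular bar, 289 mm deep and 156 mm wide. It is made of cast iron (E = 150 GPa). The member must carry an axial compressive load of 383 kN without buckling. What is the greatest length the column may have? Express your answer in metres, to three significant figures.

Buckling occurs about the weak axis: I_min = h·b³/12 with b = 156 mm (the shorter side).
I_min = 289×156³/12 = 9.143×10^7 mm⁴
I = 9.143×10^-5 m⁴
At the buckling limit P_cr = P = 3.830×10^5 N
From P_cr = π²EI/(K·L)²:  L = (1/K)·√(π²EI/P_cr) = (1/1)·√(π²×1.50×10^11×9.143×10^-5/3.830×10^5)
L = 18.8 m

L_max ≈ 18.8 m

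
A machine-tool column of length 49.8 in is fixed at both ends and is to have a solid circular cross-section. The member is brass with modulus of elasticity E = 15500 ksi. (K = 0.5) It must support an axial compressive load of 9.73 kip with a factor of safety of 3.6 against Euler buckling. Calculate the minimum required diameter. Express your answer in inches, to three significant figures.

d ≈ 1.30 in

Required P_cr = n·P = 3.6 × 9.73 = 35.03 kip
L_e = K·L = 0.5 × 49.8 = 24.90 in
Required I = P_cr·L_e²/(π²E) = 3.503×10^4 × 24.90² / (π² × 1.55×10^7) = 0.1420 in⁴
Solid circle: I = πd⁴/64  ⇒  d = (64I/π)^(1/4) = (64×0.1420/π)^(1/4) = 1.30 in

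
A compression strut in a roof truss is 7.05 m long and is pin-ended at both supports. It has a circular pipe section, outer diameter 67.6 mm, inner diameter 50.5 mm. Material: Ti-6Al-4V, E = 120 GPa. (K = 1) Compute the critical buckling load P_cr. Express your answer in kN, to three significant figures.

P_cr ≈ 16.8 kN

d_o = 67.6 mm, d_i = 50.5 mm
I = π(d_o⁴ − d_i⁴)/64 = π(67.6⁴ − 50.50⁴)/64 = 7.058×10^5 mm⁴
I = 7.058×10^5 mm⁴ = 7.058×10^-7 m⁴
Effective length L_e = K·L = 1 × 7.05 = 7.050 m
P_cr = π²EI / L_e² = π² × 120×10⁹ × 7.058×10^-7 / 7.050² = 1.682×10^4 N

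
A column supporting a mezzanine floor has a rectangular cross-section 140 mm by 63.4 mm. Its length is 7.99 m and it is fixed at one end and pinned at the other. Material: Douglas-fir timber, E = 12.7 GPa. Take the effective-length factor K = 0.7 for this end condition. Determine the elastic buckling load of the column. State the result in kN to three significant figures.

Buckling occurs about the weak axis: I_min = h·b³/12 with b = 63.4 mm (the shorter side).
I_min = 140×63.4³/12 = 2.973×10^6 mm⁴
I = 2.973×10^6 mm⁴ = 2.973×10^-6 m⁴
Effective length L_e = K·L = 0.7 × 7.99 = 5.593 m
P_cr = π²EI / L_e² = π² × 12.7×10⁹ × 2.973×10^-6 / 5.593² = 1.191×10^4 N

P_cr ≈ 11.9 kN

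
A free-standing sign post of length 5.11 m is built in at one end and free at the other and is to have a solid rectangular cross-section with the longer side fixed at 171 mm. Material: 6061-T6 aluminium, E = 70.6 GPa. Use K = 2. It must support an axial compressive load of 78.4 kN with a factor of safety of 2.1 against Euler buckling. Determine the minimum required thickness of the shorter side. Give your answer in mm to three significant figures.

Required P_cr = n·P = 2.1 × 78.4 = 164.6 kN
L_e = K·L = 2 × 5.11 = 10.22 m
Required I = P_cr·L_e²/(π²E) = 1.646×10^5 × 10.22² / (π² × 7.06×10^10) = 2.468×10^-5 m⁴
I_req = 2.468×10^7 mm⁴
Rectangle, weak axis: I_min = h·b³/12 with h = 171 mm fixed  ⇒  b = (12I/h)^(1/3) = 120 mm

b ≈ 120 mm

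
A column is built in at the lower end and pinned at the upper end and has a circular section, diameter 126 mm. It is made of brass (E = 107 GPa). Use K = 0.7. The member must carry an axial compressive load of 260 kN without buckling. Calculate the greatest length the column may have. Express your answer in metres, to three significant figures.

I = πd⁴/64 = π×126⁴/64 = 1.237×10^7 mm⁴
I = 1.237×10^-5 m⁴
At the buckling limit P_cr = P = 2.600×10^5 N
From P_cr = π²EI/(K·L)²:  L = (1/K)·√(π²EI/P_cr) = (1/0.7)·√(π²×1.07×10^11×1.237×10^-5/2.600×10^5)
L = 10.1 m

L_max ≈ 10.1 m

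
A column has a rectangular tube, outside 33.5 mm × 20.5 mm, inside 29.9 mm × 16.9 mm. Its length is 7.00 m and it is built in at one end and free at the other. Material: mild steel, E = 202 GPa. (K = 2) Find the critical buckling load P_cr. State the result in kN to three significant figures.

P_cr ≈ 0.122 kN

Weak-axis I_min = (h_o·b_o³ − h_i·b_i³)/12 with b_o = 20.5, b_i = 16.90 mm (shorter outer/inner sides).
I_min = (33.5×20.5³ − 29.90×16.90³)/12 = 1.202×10^4 mm⁴
I = 1.202×10^4 mm⁴ = 1.202×10^-8 m⁴
Effective length L_e = K·L = 2 × 7.00 = 14.00 m
P_cr = π²EI / L_e² = π² × 202×10⁹ × 1.202×10^-8 / 14.00² = 122.3 N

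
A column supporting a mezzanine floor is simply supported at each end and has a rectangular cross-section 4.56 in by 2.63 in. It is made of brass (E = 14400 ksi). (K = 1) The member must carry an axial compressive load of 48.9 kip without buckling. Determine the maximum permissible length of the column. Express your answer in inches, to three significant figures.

Buckling occurs about the weak axis: I_min = h·b³/12 with b = 2.63 in (the shorter side).
I_min = 4.56×2.63³/12 = 6.913 in⁴
At the buckling limit P_cr = P = 4.890×10^4 lb
From P_cr = π²EI/(K·L)²:  L = (1/K)·√(π²EI/P_cr) = (1/1)·√(π²×1.44×10^7×6.913/4.890×10^4)
L = 142 in

L_max ≈ 142 in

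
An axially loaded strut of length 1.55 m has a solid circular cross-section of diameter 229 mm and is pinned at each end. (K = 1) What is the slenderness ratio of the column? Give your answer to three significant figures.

I = πd⁴/64 = π×229⁴/64 = 1.350×10^8 mm⁴
A = 4.119×10^4 mm²;  r_min = √(I/A) = √(1.350×10^8/4.119×10^4) = 57.25 mm
L_e = K·L = 1 × 1.55 m = 1.550 m = 1550.0 mm
λ = L_e / r_min = 1550.0 / 57.25 = 27.1

λ ≈ 27.1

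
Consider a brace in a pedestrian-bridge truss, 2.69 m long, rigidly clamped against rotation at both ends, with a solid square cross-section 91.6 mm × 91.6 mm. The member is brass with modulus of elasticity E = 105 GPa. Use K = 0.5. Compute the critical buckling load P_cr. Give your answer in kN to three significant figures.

P_cr ≈ 3360 kN

I = a⁴/12 = 91.6⁴/12 = 5.867×10^6 mm⁴
I = 5.867×10^6 mm⁴ = 5.867×10^-6 m⁴
Effective length L_e = K·L = 0.5 × 2.69 = 1.345 m
P_cr = π²EI / L_e² = π² × 105×10⁹ × 5.867×10^-6 / 1.345² = 3.361×10^6 N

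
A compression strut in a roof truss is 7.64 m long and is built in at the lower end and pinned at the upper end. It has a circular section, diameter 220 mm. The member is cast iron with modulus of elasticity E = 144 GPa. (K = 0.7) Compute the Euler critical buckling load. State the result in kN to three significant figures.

I = πd⁴/64 = π×220⁴/64 = 1.150×10^8 mm⁴
I = 1.150×10^8 mm⁴ = 1.150×10^-4 m⁴
Effective length L_e = K·L = 0.7 × 7.64 = 5.348 m
P_cr = π²EI / L_e² = π² × 144×10⁹ × 1.150×10^-4 / 5.348² = 5.714×10^6 N

P_cr ≈ 5710 kN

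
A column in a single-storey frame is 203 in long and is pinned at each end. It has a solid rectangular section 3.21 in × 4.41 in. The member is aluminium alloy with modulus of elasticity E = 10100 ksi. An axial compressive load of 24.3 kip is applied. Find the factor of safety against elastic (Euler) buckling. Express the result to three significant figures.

Buckling occurs about the weak axis: I_min = h·b³/12 with b = 3.21 in (the shorter side).
I_min = 4.41×3.21³/12 = 12.16 in⁴
Effective length L_e = K·L = 1 × 203 = 203.0 in
P_cr = π²EI / L_e² = π² × 10100×10³ × 12.16 / 203.0² = 2.940×10^4 lb
Factor of safety n = P_cr / P = 29.404 / 24.3 = 1.21

n ≈ 1.21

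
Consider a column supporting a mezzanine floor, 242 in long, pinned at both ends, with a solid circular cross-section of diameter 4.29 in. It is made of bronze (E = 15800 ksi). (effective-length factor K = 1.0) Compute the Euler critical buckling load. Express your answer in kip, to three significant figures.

P_cr ≈ 44.3 kip

I = πd⁴/64 = π×4.29⁴/64 = 16.63 in⁴
Effective length L_e = K·L = 1 × 242 = 242.0 in
P_cr = π²EI / L_e² = π² × 15800×10³ × 16.63 / 242.0² = 4.427×10^4 lb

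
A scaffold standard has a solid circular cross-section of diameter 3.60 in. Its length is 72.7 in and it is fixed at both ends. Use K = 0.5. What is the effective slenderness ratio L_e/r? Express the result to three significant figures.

For a solid circle r = d/4 = 3.60/4 = 0.9000 in
L_e = K·L = 0.5 × 72.7 = 36.35 in
λ = L_e / r_min = 36.350 / 0.9000 = 40.4

λ ≈ 40.4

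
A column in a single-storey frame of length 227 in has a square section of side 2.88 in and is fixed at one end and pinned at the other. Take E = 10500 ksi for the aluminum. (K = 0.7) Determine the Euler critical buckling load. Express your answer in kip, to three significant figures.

I = a⁴/12 = 2.88⁴/12 = 5.733 in⁴
Effective length L_e = K·L = 0.7 × 227 = 158.9 in
P_cr = π²EI / L_e² = π² × 10500×10³ × 5.733 / 158.9² = 2.353×10^4 lb

P_cr ≈ 23.5 kip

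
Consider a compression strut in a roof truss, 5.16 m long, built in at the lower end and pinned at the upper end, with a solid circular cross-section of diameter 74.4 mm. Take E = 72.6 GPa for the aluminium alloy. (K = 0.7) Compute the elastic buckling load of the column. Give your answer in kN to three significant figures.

I = πd⁴/64 = π×74.4⁴/64 = 1.504×10^6 mm⁴
I = 1.504×10^6 mm⁴ = 1.504×10^-6 m⁴
Effective length L_e = K·L = 0.7 × 5.16 = 3.612 m
P_cr = π²EI / L_e² = π² × 72.6×10⁹ × 1.504×10^-6 / 3.612² = 8.260×10^4 N

P_cr ≈ 82.6 kN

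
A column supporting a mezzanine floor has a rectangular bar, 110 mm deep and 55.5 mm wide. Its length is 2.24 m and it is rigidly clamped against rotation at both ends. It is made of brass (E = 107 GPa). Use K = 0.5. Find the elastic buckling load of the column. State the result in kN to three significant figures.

P_cr ≈ 1320 kN

Buckling occurs about the weak axis: I_min = h·b³/12 with b = 55.5 mm (the shorter side).
I_min = 110×55.5³/12 = 1.567×10^6 mm⁴
I = 1.567×10^6 mm⁴ = 1.567×10^-6 m⁴
Effective length L_e = K·L = 0.5 × 2.24 = 1.120 m
P_cr = π²EI / L_e² = π² × 107×10⁹ × 1.567×10^-6 / 1.120² = 1.319×10^6 N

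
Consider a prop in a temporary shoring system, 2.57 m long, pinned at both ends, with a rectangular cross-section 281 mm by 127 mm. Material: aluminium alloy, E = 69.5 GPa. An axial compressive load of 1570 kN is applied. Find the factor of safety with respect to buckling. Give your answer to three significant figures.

n ≈ 3.17

Buckling occurs about the weak axis: I_min = h·b³/12 with b = 127 mm (the shorter side).
I_min = 281×127³/12 = 4.797×10^7 mm⁴
I = 4.797×10^7 mm⁴ = 4.797×10^-5 m⁴
Effective length L_e = K·L = 1 × 2.57 = 2.570 m
P_cr = π²EI / L_e² = π² × 69.5×10⁹ × 4.797×10^-5 / 2.570² = 4.981×10^6 N
Factor of safety n = P_cr / P = 4981.4 / 1570 = 3.17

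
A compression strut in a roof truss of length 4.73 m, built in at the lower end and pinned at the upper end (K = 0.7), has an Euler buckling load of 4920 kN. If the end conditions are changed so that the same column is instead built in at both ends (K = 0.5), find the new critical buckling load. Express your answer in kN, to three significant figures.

P_cr ≈ 9640 kN

P_cr ∝ 1/K², so P_cr,new = P_cr,old × (K_old/K_new)² = 4920 × (0.7/0.5)²
= 4920 × 1.960 = 9640 kN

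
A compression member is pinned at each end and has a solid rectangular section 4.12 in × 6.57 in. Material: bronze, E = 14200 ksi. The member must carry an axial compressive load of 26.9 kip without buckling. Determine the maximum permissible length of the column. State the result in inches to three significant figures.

Buckling occurs about the weak axis: I_min = h·b³/12 with b = 4.12 in (the shorter side).
I_min = 6.57×4.12³/12 = 38.29 in⁴
At the buckling limit P_cr = P = 2.690×10^4 lb
From P_cr = π²EI/(K·L)²:  L = (1/K)·√(π²EI/P_cr) = (1/1)·√(π²×1.42×10^7×38.29/2.690×10^4)
L = 447 in

L_max ≈ 447 in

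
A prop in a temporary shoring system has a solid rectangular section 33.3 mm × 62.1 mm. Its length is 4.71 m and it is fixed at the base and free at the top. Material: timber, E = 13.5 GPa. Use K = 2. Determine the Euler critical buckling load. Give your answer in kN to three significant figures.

P_cr ≈ 0.287 kN

Buckling occurs about the weak axis: I_min = h·b³/12 with b = 33.3 mm (the shorter side).
I_min = 62.1×33.3³/12 = 1.911×10^5 mm⁴
I = 1.911×10^5 mm⁴ = 1.911×10^-7 m⁴
Effective length L_e = K·L = 2 × 4.71 = 9.420 m
P_cr = π²EI / L_e² = π² × 13.5×10⁹ × 1.911×10^-7 / 9.420² = 286.9 N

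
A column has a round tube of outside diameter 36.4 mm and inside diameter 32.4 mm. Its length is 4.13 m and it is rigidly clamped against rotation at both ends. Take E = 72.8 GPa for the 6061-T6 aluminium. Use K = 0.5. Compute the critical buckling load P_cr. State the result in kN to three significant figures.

d_o = 36.4 mm, d_i = 32.4 mm
I = π(d_o⁴ − d_i⁴)/64 = π(36.4⁴ − 32.40⁴)/64 = 3.208×10^4 mm⁴
I = 3.208×10^4 mm⁴ = 3.208×10^-8 m⁴
Effective length L_e = K·L = 0.5 × 4.13 = 2.065 m
P_cr = π²EI / L_e² = π² × 72.8×10⁹ × 3.208×10^-8 / 2.065² = 5.405×10^3 N

P_cr ≈ 5.41 kN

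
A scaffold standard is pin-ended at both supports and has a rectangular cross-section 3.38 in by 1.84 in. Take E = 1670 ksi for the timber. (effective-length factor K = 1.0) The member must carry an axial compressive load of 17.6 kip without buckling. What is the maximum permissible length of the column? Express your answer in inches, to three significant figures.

L_max ≈ 40.5 in

Buckling occurs about the weak axis: I_min = h·b³/12 with b = 1.84 in (the shorter side).
I_min = 3.38×1.84³/12 = 1.755 in⁴
At the buckling limit P_cr = P = 1.760×10^4 lb
From P_cr = π²EI/(K·L)²:  L = (1/K)·√(π²EI/P_cr) = (1/1)·√(π²×1.67×10^6×1.755/1.760×10^4)
L = 40.5 in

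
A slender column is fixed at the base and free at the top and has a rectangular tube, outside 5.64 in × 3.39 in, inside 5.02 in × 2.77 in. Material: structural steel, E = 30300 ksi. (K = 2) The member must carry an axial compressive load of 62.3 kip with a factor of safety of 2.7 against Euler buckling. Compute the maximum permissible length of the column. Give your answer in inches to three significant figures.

L_max ≈ 64.7 in

Weak-axis I_min = (h_o·b_o³ − h_i·b_i³)/12 with b_o = 3.39, b_i = 2.770 in (shorter outer/inner sides).
I_min = (5.64×3.39³ − 5.020×2.770³)/12 = 9.419 in⁴
Required critical load P_cr = n·P = 2.7 × 62.3 = 168.2 kip = 1.682×10^5 lb
From P_cr = π²EI/(K·L)²:  L = (1/K)·√(π²EI/P_cr) = (1/2)·√(π²×3.03×10^7×9.419/1.682×10^5)
L = 64.7 in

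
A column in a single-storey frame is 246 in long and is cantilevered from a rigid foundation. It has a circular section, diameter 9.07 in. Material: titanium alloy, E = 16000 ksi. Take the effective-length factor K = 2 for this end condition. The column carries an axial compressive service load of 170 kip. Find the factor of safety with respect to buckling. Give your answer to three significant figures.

n ≈ 1.27

I = πd⁴/64 = π×9.07⁴/64 = 332.2 in⁴
Effective length L_e = K·L = 2 × 246 = 492.0 in
P_cr = π²EI / L_e² = π² × 16000×10³ × 332.2 / 492.0² = 2.167×10^5 lb
Factor of safety n = P_cr / P = 216.71 / 170 = 1.27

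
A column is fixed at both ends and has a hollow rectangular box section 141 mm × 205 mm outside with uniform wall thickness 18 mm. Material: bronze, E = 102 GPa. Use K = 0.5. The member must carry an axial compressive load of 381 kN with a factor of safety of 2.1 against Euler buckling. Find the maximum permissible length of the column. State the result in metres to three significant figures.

Inner dimensions: h_i = 205 − 2×18 = 169.0 mm, b_i = 141 − 2×18 = 105.0 mm
Weak-axis I_min = (h_o·b_o³ − h_i·b_i³)/12 with b_o = 141, b_i = 105.0 mm (shorter outer/inner sides).
I_min = (205×141³ − 169.0×105.0³)/12 = 3.159×10^7 mm⁴
I = 3.159×10^-5 m⁴
Required critical load P_cr = n·P = 2.1 × 381 = 800.1 kN = 8.001×10^5 N
From P_cr = π²EI/(K·L)²:  L = (1/K)·√(π²EI/P_cr) = (1/0.5)·√(π²×1.02×10^11×3.159×10^-5/8.001×10^5)
L = 12.6 m

L_max ≈ 12.6 m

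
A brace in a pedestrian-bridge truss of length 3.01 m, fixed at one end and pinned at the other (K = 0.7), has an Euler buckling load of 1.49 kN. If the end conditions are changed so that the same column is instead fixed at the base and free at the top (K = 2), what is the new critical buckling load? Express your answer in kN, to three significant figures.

P_cr ≈ 0.183 kN

P_cr ∝ 1/K², so P_cr,new = P_cr,old × (K_old/K_new)² = 1.49 × (0.7/2)²
= 1.49 × 0.1225 = 0.183 kN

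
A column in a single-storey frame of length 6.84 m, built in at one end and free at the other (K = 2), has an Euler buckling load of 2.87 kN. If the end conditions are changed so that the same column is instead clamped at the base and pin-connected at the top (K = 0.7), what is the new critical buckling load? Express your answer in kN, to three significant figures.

P_cr ≈ 23.4 kN

P_cr ∝ 1/K², so P_cr,new = P_cr,old × (K_old/K_new)² = 2.87 × (2/0.7)²
= 2.87 × 8.163 = 23.4 kN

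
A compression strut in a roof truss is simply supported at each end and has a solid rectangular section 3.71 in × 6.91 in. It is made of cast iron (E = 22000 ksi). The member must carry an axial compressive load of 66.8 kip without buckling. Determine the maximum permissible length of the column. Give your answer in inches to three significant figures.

Buckling occurs about the weak axis: I_min = h·b³/12 with b = 3.71 in (the shorter side).
I_min = 6.91×3.71³/12 = 29.40 in⁴
At the buckling limit P_cr = P = 6.680×10^4 lb
From P_cr = π²EI/(K·L)²:  L = (1/K)·√(π²EI/P_cr) = (1/1)·√(π²×2.20×10^7×29.40/6.680×10^4)
L = 309 in

L_max ≈ 309 in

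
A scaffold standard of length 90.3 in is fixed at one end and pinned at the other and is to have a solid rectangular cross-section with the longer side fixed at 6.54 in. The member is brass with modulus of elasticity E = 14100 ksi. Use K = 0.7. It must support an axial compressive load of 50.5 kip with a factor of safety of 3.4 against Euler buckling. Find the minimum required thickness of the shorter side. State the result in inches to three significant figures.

Required P_cr = n·P = 3.4 × 50.5 = 171.7 kip
L_e = K·L = 0.7 × 90.3 = 63.21 in
Required I = P_cr·L_e²/(π²E) = 1.717×10^5 × 63.21² / (π² × 1.41×10^7) = 4.930 in⁴
Rectangle, weak axis: I_min = h·b³/12 with h = 6.54 in fixed  ⇒  b = (12I/h)^(1/3) = 2.08 in

b ≈ 2.08 in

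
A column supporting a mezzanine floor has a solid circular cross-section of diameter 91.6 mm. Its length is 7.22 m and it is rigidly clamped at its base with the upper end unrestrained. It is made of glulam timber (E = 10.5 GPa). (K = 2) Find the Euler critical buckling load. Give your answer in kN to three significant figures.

P_cr ≈ 1.72 kN

I = πd⁴/64 = π×91.6⁴/64 = 3.456×10^6 mm⁴
I = 3.456×10^6 mm⁴ = 3.456×10^-6 m⁴
Effective length L_e = K·L = 2 × 7.22 = 14.44 m
P_cr = π²EI / L_e² = π² × 10.5×10⁹ × 3.456×10^-6 / 14.44² = 1.718×10^3 N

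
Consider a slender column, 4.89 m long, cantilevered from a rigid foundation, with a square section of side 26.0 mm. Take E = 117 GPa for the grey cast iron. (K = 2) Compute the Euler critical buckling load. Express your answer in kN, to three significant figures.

I = a⁴/12 = 26.0⁴/12 = 3.808×10^4 mm⁴
I = 3.808×10^4 mm⁴ = 3.808×10^-8 m⁴
Effective length L_e = K·L = 2 × 4.89 = 9.780 m
P_cr = π²EI / L_e² = π² × 117×10⁹ × 3.808×10^-8 / 9.780² = 459.7 N

P_cr ≈ 0.460 kN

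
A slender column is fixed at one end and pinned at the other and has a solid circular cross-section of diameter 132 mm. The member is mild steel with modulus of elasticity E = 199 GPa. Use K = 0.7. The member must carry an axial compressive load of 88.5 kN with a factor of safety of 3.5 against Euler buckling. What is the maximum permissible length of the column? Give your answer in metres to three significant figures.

I = πd⁴/64 = π×132⁴/64 = 1.490×10^7 mm⁴
I = 1.490×10^-5 m⁴
Required critical load P_cr = n·P = 3.5 × 88.5 = 309.8 kN = 3.098×10^5 N
From P_cr = π²EI/(K·L)²:  L = (1/K)·√(π²EI/P_cr) = (1/0.7)·√(π²×1.99×10^11×1.490×10^-5/3.098×10^5)
L = 13.9 m

L_max ≈ 13.9 m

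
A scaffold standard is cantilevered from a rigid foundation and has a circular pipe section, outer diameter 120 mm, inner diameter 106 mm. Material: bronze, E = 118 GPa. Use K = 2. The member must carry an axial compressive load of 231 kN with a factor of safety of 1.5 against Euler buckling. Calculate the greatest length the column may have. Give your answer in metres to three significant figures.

d_o = 120 mm, d_i = 106 mm
I = π(d_o⁴ − d_i⁴)/64 = π(120⁴ − 106.0⁴)/64 = 3.982×10^6 mm⁴
I = 3.982×10^-6 m⁴
Required critical load P_cr = n·P = 1.5 × 231 = 346.5 kN = 3.465×10^5 N
From P_cr = π²EI/(K·L)²:  L = (1/K)·√(π²EI/P_cr) = (1/2)·√(π²×1.18×10^11×3.982×10^-6/3.465×10^5)
L = 1.83 m

L_max ≈ 1.83 m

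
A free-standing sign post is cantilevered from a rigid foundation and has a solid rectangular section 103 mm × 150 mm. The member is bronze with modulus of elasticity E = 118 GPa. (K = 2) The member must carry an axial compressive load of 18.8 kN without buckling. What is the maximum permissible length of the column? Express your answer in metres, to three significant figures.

Buckling occurs about the weak axis: I_min = h·b³/12 with b = 103 mm (the shorter side).
I_min = 150×103³/12 = 1.366×10^7 mm⁴
I = 1.366×10^-5 m⁴
At the buckling limit P_cr = P = 1.880×10^4 N
From P_cr = π²EI/(K·L)²:  L = (1/K)·√(π²EI/P_cr) = (1/2)·√(π²×1.18×10^11×1.366×10^-5/1.880×10^4)
L = 14.5 m

L_max ≈ 14.5 m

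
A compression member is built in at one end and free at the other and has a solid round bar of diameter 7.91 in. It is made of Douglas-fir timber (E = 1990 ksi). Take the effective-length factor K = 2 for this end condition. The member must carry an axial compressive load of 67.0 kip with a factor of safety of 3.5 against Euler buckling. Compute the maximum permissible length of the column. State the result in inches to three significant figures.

I = πd⁴/64 = π×7.91⁴/64 = 192.2 in⁴
Required critical load P_cr = n·P = 3.5 × 67.0 = 234.5 kip = 2.345×10^5 lb
From P_cr = π²EI/(K·L)²:  L = (1/K)·√(π²EI/P_cr) = (1/2)·√(π²×1.99×10^6×192.2/2.345×10^5)
L = 63.4 in

L_max ≈ 63.4 in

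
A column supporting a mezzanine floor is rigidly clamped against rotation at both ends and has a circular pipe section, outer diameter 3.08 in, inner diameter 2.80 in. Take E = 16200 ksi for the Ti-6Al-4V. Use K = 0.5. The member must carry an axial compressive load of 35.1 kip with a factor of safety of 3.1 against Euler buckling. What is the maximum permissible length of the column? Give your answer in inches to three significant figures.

d_o = 3.08 in, d_i = 2.80 in
I = π(d_o⁴ − d_i⁴)/64 = π(3.08⁴ − 2.800⁴)/64 = 1.400 in⁴
Required critical load P_cr = n·P = 3.1 × 35.1 = 108.8 kip = 1.088×10^5 lb
From P_cr = π²EI/(K·L)²:  L = (1/K)·√(π²EI/P_cr) = (1/0.5)·√(π²×1.62×10^7×1.400/1.088×10^5)
L = 90.7 in

L_max ≈ 90.7 in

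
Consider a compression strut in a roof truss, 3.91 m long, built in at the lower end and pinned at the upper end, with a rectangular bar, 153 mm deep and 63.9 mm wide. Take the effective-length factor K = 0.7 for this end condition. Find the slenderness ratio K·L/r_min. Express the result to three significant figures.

For a rectangle r_min = b/√12 = 63.9/√12 = 18.45 mm
L_e = K·L = 0.7 × 3.91 m = 2.737 m = 2737.0 mm
λ = L_e / r_min = 2737.0 / 18.45 = 148

λ ≈ 148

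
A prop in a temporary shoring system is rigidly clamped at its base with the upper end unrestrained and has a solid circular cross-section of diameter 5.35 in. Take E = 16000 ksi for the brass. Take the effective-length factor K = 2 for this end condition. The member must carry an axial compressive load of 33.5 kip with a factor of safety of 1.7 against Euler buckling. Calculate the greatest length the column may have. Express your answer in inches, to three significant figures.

L_max ≈ 167 in

I = πd⁴/64 = π×5.35⁴/64 = 40.21 in⁴
Required critical load P_cr = n·P = 1.7 × 33.5 = 56.95 kip = 5.695×10^4 lb
From P_cr = π²EI/(K·L)²:  L = (1/K)·√(π²EI/P_cr) = (1/2)·√(π²×1.60×10^7×40.21/5.695×10^4)
L = 167 in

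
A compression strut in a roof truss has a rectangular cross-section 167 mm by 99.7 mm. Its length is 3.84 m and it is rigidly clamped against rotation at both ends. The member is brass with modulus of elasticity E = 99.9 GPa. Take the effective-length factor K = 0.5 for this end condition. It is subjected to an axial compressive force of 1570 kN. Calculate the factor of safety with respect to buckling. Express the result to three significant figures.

n ≈ 2.35

Buckling occurs about the weak axis: I_min = h·b³/12 with b = 99.7 mm (the shorter side).
I_min = 167×99.7³/12 = 1.379×10^7 mm⁴
I = 1.379×10^7 mm⁴ = 1.379×10^-5 m⁴
Effective length L_e = K·L = 0.5 × 3.84 = 1.920 m
P_cr = π²EI / L_e² = π² × 99.9×10⁹ × 1.379×10^-5 / 1.920² = 3.689×10^6 N
Factor of safety n = P_cr / P = 3688.8 / 1570 = 2.35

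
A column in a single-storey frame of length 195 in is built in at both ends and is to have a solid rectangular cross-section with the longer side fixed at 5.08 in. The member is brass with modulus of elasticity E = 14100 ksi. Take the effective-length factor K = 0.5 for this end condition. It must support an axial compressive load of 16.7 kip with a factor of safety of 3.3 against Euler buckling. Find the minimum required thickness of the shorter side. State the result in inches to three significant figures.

b ≈ 2.07 in

Required P_cr = n·P = 3.3 × 16.7 = 55.11 kip
L_e = K·L = 0.5 × 195 = 97.50 in
Required I = P_cr·L_e²/(π²E) = 5.511×10^4 × 97.50² / (π² × 1.41×10^7) = 3.765 in⁴
Rectangle, weak axis: I_min = h·b³/12 with h = 5.08 in fixed  ⇒  b = (12I/h)^(1/3) = 2.07 in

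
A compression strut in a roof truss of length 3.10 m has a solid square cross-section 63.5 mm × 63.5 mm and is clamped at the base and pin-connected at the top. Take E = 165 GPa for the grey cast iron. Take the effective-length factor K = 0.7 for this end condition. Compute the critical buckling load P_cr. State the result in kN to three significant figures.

I = a⁴/12 = 63.5⁴/12 = 1.355×10^6 mm⁴
I = 1.355×10^6 mm⁴ = 1.355×10^-6 m⁴
Effective length L_e = K·L = 0.7 × 3.10 = 2.170 m
P_cr = π²EI / L_e² = π² × 165×10⁹ × 1.355×10^-6 / 2.170² = 4.686×10^5 N

P_cr ≈ 469 kN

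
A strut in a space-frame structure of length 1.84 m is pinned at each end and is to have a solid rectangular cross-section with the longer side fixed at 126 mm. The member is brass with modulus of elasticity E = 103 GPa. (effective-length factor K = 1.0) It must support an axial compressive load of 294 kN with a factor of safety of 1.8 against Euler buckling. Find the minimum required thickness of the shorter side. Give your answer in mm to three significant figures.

b ≈ 55.2 mm

Required P_cr = n·P = 1.8 × 294 = 529.2 kN
L_e = K·L = 1 × 1.84 = 1.840 m
Required I = P_cr·L_e²/(π²E) = 5.292×10^5 × 1.840² / (π² × 1.03×10^11) = 1.762×10^-6 m⁴
I_req = 1.762×10^6 mm⁴
Rectangle, weak axis: I_min = h·b³/12 with h = 126 mm fixed  ⇒  b = (12I/h)^(1/3) = 55.2 mm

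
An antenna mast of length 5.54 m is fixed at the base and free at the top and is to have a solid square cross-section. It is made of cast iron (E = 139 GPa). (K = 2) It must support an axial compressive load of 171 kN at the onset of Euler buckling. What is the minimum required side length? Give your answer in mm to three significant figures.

L_e = K·L = 2 × 5.54 = 11.08 m
Required I = P_cr·L_e²/(π²E) = 1.710×10^5 × 11.08² / (π² × 1.39×10^11) = 1.530×10^-5 m⁴
I_req = 1.530×10^7 mm⁴
Solid square: I = a⁴/12  ⇒  a = (12I)^(1/4) = (12×1.530×10^7)^(1/4) = 116 mm

a ≈ 116 mm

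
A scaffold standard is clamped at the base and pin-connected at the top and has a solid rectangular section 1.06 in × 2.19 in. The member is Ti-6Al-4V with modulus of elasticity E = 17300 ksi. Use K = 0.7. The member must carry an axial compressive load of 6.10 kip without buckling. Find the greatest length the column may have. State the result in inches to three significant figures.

L_max ≈ 111 in

Buckling occurs about the weak axis: I_min = h·b³/12 with b = 1.06 in (the shorter side).
I_min = 2.19×1.06³/12 = 0.2174 in⁴
At the buckling limit P_cr = P = 6.100×10^3 lb
From P_cr = π²EI/(K·L)²:  L = (1/K)·√(π²EI/P_cr) = (1/0.7)·√(π²×1.73×10^7×0.2174/6.100×10^3)
L = 111 in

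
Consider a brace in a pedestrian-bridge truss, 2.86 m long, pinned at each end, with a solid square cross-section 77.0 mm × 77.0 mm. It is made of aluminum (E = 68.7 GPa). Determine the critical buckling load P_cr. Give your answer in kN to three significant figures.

I = a⁴/12 = 77.0⁴/12 = 2.929×10^6 mm⁴
I = 2.929×10^6 mm⁴ = 2.929×10^-6 m⁴
Effective length L_e = K·L = 1 × 2.86 = 2.860 m
P_cr = π²EI / L_e² = π² × 68.7×10⁹ × 2.929×10^-6 / 2.860² = 2.428×10^5 N

P_cr ≈ 243 kN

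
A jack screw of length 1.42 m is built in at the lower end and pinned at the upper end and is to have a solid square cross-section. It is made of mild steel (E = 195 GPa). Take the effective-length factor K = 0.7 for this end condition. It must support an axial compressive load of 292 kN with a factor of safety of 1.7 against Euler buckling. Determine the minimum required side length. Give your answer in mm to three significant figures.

a ≈ 41.8 mm

Required P_cr = n·P = 1.7 × 292 = 496.4 kN
L_e = K·L = 0.7 × 1.42 = 0.9940 m
Required I = P_cr·L_e²/(π²E) = 4.964×10^5 × 0.9940² / (π² × 1.95×10^11) = 2.548×10^-7 m⁴
I_req = 2.548×10^5 mm⁴
Solid square: I = a⁴/12  ⇒  a = (12I)^(1/4) = (12×2.548×10^5)^(1/4) = 41.8 mm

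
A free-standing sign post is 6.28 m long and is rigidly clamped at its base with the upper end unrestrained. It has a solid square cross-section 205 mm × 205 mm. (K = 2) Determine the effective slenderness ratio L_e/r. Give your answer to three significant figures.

For a square r = a/√12 = 205/√12 = 59.18 mm
L_e = K·L = 2 × 6.28 m = 12.56 m = 12560 mm
λ = L_e / r_min = 12560 / 59.18 = 212

λ ≈ 212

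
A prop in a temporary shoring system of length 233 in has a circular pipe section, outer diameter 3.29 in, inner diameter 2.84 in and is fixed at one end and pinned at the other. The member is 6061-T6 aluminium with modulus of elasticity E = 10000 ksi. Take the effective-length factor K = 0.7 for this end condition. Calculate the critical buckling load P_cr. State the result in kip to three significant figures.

d_o = 3.29 in, d_i = 2.84 in
I = π(d_o⁴ − d_i⁴)/64 = π(3.29⁴ − 2.840⁴)/64 = 2.558 in⁴
Effective length L_e = K·L = 0.7 × 233 = 163.1 in
P_cr = π²EI / L_e² = π² × 10000×10³ × 2.558 / 163.1² = 9.490×10^3 lb

P_cr ≈ 9.49 kip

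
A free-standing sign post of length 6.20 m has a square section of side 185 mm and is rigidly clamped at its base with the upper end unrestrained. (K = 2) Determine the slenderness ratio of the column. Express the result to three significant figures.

I = a⁴/12 = 185⁴/12 = 9.761×10^7 mm⁴
A = 3.422×10^4 mm²;  r_min = √(I/A) = √(9.761×10^7/3.422×10^4) = 53.40 mm
L_e = K·L = 2 × 6.20 m = 12.40 m = 12400 mm
λ = L_e / r_min = 12400 / 53.40 = 232

λ ≈ 232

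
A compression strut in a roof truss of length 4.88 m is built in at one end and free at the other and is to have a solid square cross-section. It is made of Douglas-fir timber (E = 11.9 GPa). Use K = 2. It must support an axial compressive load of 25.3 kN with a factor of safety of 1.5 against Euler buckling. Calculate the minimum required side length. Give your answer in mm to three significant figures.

Required P_cr = n·P = 1.5 × 25.3 = 37.95 kN
L_e = K·L = 2 × 4.88 = 9.760 m
Required I = P_cr·L_e²/(π²E) = 3.795×10^4 × 9.760² / (π² × 1.19×10^10) = 3.078×10^-5 m⁴
I_req = 3.078×10^7 mm⁴
Solid square: I = a⁴/12  ⇒  a = (12I)^(1/4) = (12×3.078×10^7)^(1/4) = 139 mm

a ≈ 139 mm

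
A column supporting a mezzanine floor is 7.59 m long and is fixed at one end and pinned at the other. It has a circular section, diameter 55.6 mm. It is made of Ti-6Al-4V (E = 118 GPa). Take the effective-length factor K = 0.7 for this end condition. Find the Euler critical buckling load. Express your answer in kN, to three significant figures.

I = πd⁴/64 = π×55.6⁴/64 = 4.691×10^5 mm⁴
I = 4.691×10^5 mm⁴ = 4.691×10^-7 m⁴
Effective length L_e = K·L = 0.7 × 7.59 = 5.313 m
P_cr = π²EI / L_e² = π² × 118×10⁹ × 4.691×10^-7 / 5.313² = 1.935×10^4 N

P_cr ≈ 19.4 kN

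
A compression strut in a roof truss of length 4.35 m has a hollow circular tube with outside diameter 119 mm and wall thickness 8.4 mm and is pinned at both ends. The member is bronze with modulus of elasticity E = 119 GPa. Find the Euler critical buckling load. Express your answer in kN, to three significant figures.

Inner diameter d_i = 119 − 2×8.4 = 102.2 mm
I = π(d_o⁴ − d_i⁴)/64 = π(119⁴ − 102.2⁴)/64 = 4.489×10^6 mm⁴
I = 4.489×10^6 mm⁴ = 4.489×10^-6 m⁴
Effective length L_e = K·L = 1 × 4.35 = 4.350 m
P_cr = π²EI / L_e² = π² × 119×10⁹ × 4.489×10^-6 / 4.350² = 2.786×10^5 N

P_cr ≈ 279 kN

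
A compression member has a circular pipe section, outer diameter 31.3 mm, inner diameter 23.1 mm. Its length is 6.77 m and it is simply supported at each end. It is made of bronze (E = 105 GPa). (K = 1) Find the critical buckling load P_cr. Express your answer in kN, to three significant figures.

P_cr ≈ 0.749 kN

d_o = 31.3 mm, d_i = 23.1 mm
I = π(d_o⁴ − d_i⁴)/64 = π(31.3⁴ − 23.10⁴)/64 = 3.314×10^4 mm⁴
I = 3.314×10^4 mm⁴ = 3.314×10^-8 m⁴
Effective length L_e = K·L = 1 × 6.77 = 6.770 m
P_cr = π²EI / L_e² = π² × 105×10⁹ × 3.314×10^-8 / 6.770² = 749.2 N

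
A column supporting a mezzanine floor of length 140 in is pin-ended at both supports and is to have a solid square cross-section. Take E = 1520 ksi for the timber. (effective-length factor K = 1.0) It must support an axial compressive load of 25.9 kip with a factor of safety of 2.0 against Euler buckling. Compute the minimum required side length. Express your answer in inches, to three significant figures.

Required P_cr = n·P = 2.0 × 25.9 = 51.80 kip
L_e = K·L = 1 × 140 = 140.0 in
Required I = P_cr·L_e²/(π²E) = 5.180×10^4 × 140.0² / (π² × 1.52×10^6) = 67.68 in⁴
Solid square: I = a⁴/12  ⇒  a = (12I)^(1/4) = (12×67.68)^(1/4) = 5.34 in

a ≈ 5.34 in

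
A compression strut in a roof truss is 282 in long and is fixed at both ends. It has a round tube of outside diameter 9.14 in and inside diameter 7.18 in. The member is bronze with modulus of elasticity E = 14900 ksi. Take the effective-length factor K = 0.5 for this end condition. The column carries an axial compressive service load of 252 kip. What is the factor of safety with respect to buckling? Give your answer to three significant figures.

d_o = 9.14 in, d_i = 7.18 in
I = π(d_o⁴ − d_i⁴)/64 = π(9.14⁴ − 7.180⁴)/64 = 212.1 in⁴
Effective length L_e = K·L = 0.5 × 282 = 141.0 in
P_cr = π²EI / L_e² = π² × 14900×10³ × 212.1 / 141.0² = 1.569×10^6 lb
Factor of safety n = P_cr / P = 1569.0 / 252 = 6.23

n ≈ 6.23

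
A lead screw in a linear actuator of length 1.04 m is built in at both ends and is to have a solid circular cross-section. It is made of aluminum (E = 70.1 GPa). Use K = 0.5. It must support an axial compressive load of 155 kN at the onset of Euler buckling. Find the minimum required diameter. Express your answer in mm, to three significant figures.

d ≈ 33.3 mm

L_e = K·L = 0.5 × 1.04 = 0.5200 m
Required I = P_cr·L_e²/(π²E) = 1.550×10^5 × 0.5200² / (π² × 7.01×10^10) = 6.058×10^-8 m⁴
I_req = 6.058×10^4 mm⁴
Solid circle: I = πd⁴/64  ⇒  d = (64I/π)^(1/4) = (64×6.058×10^4/π)^(1/4) = 33.3 mm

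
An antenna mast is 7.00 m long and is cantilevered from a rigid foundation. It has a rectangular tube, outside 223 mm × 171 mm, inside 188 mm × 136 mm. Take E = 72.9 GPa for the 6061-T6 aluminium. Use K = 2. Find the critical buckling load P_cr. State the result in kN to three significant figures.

P_cr ≈ 196 kN

Weak-axis I_min = (h_o·b_o³ − h_i·b_i³)/12 with b_o = 171, b_i = 136.0 mm (shorter outer/inner sides).
I_min = (223×171³ − 188.0×136.0³)/12 = 5.351×10^7 mm⁴
I = 5.351×10^7 mm⁴ = 5.351×10^-5 m⁴
Effective length L_e = K·L = 2 × 7.00 = 14.00 m
P_cr = π²EI / L_e² = π² × 72.9×10⁹ × 5.351×10^-5 / 14.00² = 1.964×10^5 N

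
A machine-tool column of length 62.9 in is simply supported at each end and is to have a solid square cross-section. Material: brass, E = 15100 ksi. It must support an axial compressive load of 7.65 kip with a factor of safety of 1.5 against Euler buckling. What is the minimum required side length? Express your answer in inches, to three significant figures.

a ≈ 1.38 in

Required P_cr = n·P = 1.5 × 7.65 = 11.48 kip
L_e = K·L = 1 × 62.9 = 62.90 in
Required I = P_cr·L_e²/(π²E) = 1.147×10^4 × 62.90² / (π² × 1.51×10^7) = 0.3046 in⁴
Solid square: I = a⁴/12  ⇒  a = (12I)^(1/4) = (12×0.3046)^(1/4) = 1.38 in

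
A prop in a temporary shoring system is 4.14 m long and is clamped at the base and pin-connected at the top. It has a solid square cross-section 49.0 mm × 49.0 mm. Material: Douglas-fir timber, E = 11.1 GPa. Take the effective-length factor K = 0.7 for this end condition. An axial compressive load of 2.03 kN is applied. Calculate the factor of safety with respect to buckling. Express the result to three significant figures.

I = a⁴/12 = 49.0⁴/12 = 4.804×10^5 mm⁴
I = 4.804×10^5 mm⁴ = 4.804×10^-7 m⁴
Effective length L_e = K·L = 0.7 × 4.14 = 2.898 m
P_cr = π²EI / L_e² = π² × 11.1×10⁹ × 4.804×10^-7 / 2.898² = 6.267×10^3 N
Factor of safety n = P_cr / P = 6.2666 / 2.03 = 3.09

n ≈ 3.09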